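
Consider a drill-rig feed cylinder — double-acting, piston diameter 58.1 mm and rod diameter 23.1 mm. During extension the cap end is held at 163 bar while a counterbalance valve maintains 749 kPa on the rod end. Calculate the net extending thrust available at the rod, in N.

F ≈ 41500 N

Cap-side area A_cap = π/4 × (58.1 mm)² = 2651 mm^2
Rod-side annular area A_ann = π/4 × (58.1² − 23.1²) = 2232 mm^2
Net thrust = P_cap·A_cap − P_rod·A_ann = 43210 N − 1672 N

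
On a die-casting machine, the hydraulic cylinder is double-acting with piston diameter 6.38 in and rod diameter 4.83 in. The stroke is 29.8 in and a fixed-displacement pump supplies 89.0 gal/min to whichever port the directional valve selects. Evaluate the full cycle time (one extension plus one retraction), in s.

t ≈ 3.97 s

Cap-side area A_cap = π/4 × (6.38 in)² = 31.97 in^2
Rod-side annular area A_ann = π/4 × (6.38² − 4.83²) = 13.65 in^2
t_ext = A_cap·L/Q = 2.780 s
t_ret = A_ann·L/Q = 1.187 s
t_cycle = t_ext + t_ret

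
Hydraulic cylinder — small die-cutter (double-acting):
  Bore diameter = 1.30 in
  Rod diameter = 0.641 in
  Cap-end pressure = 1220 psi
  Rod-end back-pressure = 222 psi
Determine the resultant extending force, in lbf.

Cap-side area A_cap = π/4 × (1.30 in)² = 1.327 in^2
Rod-side annular area A_ann = π/4 × (1.30² − 0.641²) = 1.005 in^2
Net thrust = P_cap·A_cap − P_rod·A_ann = 1619 lbf − 223.0 lbf

F ≈ 1400 lbf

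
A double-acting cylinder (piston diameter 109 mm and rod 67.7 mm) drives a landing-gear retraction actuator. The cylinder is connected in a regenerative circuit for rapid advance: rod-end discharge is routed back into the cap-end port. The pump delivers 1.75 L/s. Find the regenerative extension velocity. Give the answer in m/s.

In regeneration the rod-end outflow joins the pump flow into the cap end, so the net volume the pump must supply per unit advance equals the rod cross-section area.
Rod cross-section A_rod = π/4 × (67.7 mm)² = 3600 mm^2
v = Q_pump / A_rod

v ≈ 0.486 m/s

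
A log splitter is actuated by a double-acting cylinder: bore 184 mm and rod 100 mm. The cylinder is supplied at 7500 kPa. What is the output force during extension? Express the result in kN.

F ≈ 199 kN

Cap-side area A_cap = π/4 × (184 mm)² = 26590 mm^2
F = P × A_cap = 7500 kPa × A_cap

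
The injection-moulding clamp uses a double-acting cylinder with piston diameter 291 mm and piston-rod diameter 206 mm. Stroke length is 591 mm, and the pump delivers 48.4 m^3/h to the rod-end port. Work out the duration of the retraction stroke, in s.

Rod-side annular area A_ann = π/4 × (291² − 206²) = 33180 mm^2
Swept volume V = A × L; t = V / Q = A·L / Q

t ≈ 1.46 s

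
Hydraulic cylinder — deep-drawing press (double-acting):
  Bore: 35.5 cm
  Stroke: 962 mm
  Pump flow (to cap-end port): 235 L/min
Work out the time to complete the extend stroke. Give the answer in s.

t ≈ 24.3 s

Cap-side area A_cap = π/4 × (35.5 cm)² = 989.8 cm^2
Swept volume V = A × L; t = V / Q = A·L / Q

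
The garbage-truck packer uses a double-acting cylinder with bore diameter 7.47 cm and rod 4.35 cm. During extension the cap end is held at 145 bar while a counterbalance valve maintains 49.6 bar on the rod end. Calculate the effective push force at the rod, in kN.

F ≈ 49.2 kN

Cap-side area A_cap = π/4 × (7.47 cm)² = 43.83 cm^2
Rod-side annular area A_ann = π/4 × (7.47² − 4.35²) = 28.96 cm^2
Net thrust = P_cap·A_cap − P_rod·A_ann = 63.55 kN − 14.37 kN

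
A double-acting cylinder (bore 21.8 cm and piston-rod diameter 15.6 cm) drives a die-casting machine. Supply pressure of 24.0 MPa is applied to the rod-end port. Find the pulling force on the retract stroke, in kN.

Rod-side annular area A_ann = π/4 × (21.8² − 15.6²) = 182.1 cm^2
On retraction the pressure acts on the annular area (bore minus rod).
F = P × A_ann

F ≈ 437 kN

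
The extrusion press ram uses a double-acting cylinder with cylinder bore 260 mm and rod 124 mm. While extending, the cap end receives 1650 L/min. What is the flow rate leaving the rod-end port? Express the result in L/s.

Q_out ≈ 21.2 L/s

Cap-side area A_cap = π/4 × (260 mm)² = 53090 mm^2
Rod-side annular area A_ann = π/4 × (260² − 124²) = 41020 mm^2
Piston speed v = Q_in/A_cap; rod-end outflow Q_out = v × A_ann = Q_in × A_ann/A_cap.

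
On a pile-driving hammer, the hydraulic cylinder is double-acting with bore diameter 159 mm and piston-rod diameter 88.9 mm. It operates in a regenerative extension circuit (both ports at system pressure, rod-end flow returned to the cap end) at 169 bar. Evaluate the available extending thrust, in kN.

With equal pressure on both faces, forces on the annular region cancel; the net push is pressure × rod cross-section.
Rod cross-section A_rod = π/4 × (88.9 mm)² = 6207 mm^2
F = P × A_rod

F ≈ 105 kN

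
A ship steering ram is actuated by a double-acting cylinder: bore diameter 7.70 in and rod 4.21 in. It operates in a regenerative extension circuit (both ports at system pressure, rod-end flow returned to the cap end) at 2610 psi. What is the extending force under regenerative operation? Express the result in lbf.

F ≈ 36300 lbf

With equal pressure on both faces, forces on the annular region cancel; the net push is pressure × rod cross-section.
Rod cross-section A_rod = π/4 × (4.21 in)² = 13.92 in^2
F = P × A_rod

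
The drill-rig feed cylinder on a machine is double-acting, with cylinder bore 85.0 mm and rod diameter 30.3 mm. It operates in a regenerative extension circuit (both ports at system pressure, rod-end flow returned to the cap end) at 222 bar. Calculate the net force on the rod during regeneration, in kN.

F ≈ 16.0 kN

With equal pressure on both faces, forces on the annular region cancel; the net push is pressure × rod cross-section.
Rod cross-section A_rod = π/4 × (30.3 mm)² = 721.1 mm^2
F = P × A_rod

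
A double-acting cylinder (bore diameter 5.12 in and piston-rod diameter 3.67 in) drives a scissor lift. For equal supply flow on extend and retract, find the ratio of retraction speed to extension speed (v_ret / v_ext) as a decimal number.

v_ret/v_ext ≈ 2.06

Cap-side area A_cap = π/4 × (5.12 in)² = 20.59 in^2
Rod-side annular area A_ann = π/4 × (5.12² − 3.67²) = 10.01 in^2
For equal Q, v ∝ 1/A, so v_ret/v_ext = A_cap/A_ann.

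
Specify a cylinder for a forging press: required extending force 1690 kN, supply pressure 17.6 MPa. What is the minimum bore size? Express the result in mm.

D ≈ 350 mm

Extension force acts on the full piston face: F = P × (π/4)D².
D = √(4F / (πP)) = √(4 × 1690 kN / (π × 17.6 MPa))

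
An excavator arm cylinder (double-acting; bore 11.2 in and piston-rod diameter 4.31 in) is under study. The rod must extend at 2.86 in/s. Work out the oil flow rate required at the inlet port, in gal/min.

Cap-side area A_cap = π/4 × (11.2 in)² = 98.52 in^2
Q = A × v

Q ≈ 73.2 gal/min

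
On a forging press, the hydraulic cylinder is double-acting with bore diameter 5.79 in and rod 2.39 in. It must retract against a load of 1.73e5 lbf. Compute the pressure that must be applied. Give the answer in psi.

Rod-side annular area A_ann = π/4 × (5.79² − 2.39²) = 21.84 in^2
Retraction: pressure acts on the annular area.
P = F / A = 1.73e5 lbf / A

P ≈ 7920 psi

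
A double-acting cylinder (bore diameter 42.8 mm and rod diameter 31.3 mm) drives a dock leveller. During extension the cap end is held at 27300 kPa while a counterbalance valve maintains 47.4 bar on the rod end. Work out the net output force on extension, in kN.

F ≈ 36.1 kN

Cap-side area A_cap = π/4 × (42.8 mm)² = 1439 mm^2
Rod-side annular area A_ann = π/4 × (42.8² − 31.3²) = 669.3 mm^2
Net thrust = P_cap·A_cap − P_rod·A_ann = 39.28 kN − 3.172 kN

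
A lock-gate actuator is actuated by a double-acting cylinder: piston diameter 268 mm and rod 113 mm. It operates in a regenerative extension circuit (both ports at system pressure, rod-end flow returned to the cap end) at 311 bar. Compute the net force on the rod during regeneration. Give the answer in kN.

F ≈ 312 kN

With equal pressure on both faces, forces on the annular region cancel; the net push is pressure × rod cross-section.
Rod cross-section A_rod = π/4 × (113 mm)² = 10030 mm^2
F = P × A_rod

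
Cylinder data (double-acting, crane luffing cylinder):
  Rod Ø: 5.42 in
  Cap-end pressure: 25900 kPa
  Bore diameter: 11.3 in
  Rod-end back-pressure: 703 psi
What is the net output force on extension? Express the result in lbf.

F ≈ 3.22e5 lbf

Cap-side area A_cap = π/4 × (11.3 in)² = 100.3 in^2
Rod-side annular area A_ann = π/4 × (11.3² − 5.42²) = 77.22 in^2
Net thrust = P_cap·A_cap − P_rod·A_ann = 3.767e5 lbf − 54280 lbf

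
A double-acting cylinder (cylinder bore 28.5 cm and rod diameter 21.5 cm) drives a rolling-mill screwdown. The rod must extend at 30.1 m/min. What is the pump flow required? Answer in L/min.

Cap-side area A_cap = π/4 × (28.5 cm)² = 637.9 cm^2
Q = A × v

Q ≈ 1920 L/min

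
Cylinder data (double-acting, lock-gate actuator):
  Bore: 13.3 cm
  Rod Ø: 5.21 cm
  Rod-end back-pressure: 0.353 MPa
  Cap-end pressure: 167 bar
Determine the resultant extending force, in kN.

F ≈ 228 kN

Cap-side area A_cap = π/4 × (13.3 cm)² = 138.9 cm^2
Rod-side annular area A_ann = π/4 × (13.3² − 5.21²) = 117.6 cm^2
Net thrust = P_cap·A_cap − P_rod·A_ann = 232.0 kN − 4.152 kN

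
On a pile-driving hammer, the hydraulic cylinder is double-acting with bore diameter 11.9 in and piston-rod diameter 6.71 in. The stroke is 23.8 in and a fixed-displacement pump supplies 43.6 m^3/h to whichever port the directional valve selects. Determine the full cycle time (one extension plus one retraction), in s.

t ≈ 6.02 s

Cap-side area A_cap = π/4 × (11.9 in)² = 111.2 in^2
Rod-side annular area A_ann = π/4 × (11.9² − 6.71²) = 75.86 in^2
t_ext = A_cap·L/Q = 3.582 s
t_ret = A_ann·L/Q = 2.443 s
t_cycle = t_ext + t_ret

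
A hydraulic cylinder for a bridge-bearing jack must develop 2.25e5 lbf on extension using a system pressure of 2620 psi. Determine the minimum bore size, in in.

D ≈ 10.5 in

Extension force acts on the full piston face: F = P × (π/4)D².
D = √(4F / (πP)) = √(4 × 2.25e5 lbf / (π × 2620 psi))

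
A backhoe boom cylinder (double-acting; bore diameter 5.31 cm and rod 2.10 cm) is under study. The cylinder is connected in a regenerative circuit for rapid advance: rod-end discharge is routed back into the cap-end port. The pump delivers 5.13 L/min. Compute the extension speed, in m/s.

v ≈ 0.247 m/s

In regeneration the rod-end outflow joins the pump flow into the cap end, so the net volume the pump must supply per unit advance equals the rod cross-section area.
Rod cross-section A_rod = π/4 × (2.10 cm)² = 3.464 cm^2
v = Q_pump / A_rod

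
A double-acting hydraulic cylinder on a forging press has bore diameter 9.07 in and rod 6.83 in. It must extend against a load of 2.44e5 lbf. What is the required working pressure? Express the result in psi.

P ≈ 3780 psi

Cap-side area A_cap = π/4 × (9.07 in)² = 64.61 in^2
P = F / A = 2.44e5 lbf / A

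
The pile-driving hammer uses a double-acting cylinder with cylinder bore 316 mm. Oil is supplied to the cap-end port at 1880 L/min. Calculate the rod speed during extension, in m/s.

Cap-side area A_cap = π/4 × (316 mm)² = 78430 mm^2
v = Q / A

v ≈ 0.400 m/s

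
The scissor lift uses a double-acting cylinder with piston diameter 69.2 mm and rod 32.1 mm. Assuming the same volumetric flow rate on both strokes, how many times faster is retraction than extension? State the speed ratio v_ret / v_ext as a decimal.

Cap-side area A_cap = π/4 × (69.2 mm)² = 3761 mm^2
Rod-side annular area A_ann = π/4 × (69.2² − 32.1²) = 2952 mm^2
For equal Q, v ∝ 1/A, so v_ret/v_ext = A_cap/A_ann.

v_ret/v_ext ≈ 1.27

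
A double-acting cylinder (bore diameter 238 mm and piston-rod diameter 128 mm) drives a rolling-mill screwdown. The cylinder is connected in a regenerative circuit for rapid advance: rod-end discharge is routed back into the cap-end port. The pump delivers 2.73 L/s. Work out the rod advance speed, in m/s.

In regeneration the rod-end outflow joins the pump flow into the cap end, so the net volume the pump must supply per unit advance equals the rod cross-section area.
Rod cross-section A_rod = π/4 × (128 mm)² = 12870 mm^2
v = Q_pump / A_rod

v ≈ 0.212 m/s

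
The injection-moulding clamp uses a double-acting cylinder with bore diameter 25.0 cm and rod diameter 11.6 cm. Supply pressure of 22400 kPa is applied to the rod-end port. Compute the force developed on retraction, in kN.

Rod-side annular area A_ann = π/4 × (25.0² − 11.6²) = 385.2 cm^2
On retraction the pressure acts on the annular area (bore minus rod).
F = P × A_ann

F ≈ 863 kN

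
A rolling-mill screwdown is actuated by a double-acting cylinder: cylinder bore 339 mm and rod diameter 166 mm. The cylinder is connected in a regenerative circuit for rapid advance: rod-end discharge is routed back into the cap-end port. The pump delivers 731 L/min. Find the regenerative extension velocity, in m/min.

In regeneration the rod-end outflow joins the pump flow into the cap end, so the net volume the pump must supply per unit advance equals the rod cross-section area.
Rod cross-section A_rod = π/4 × (166 mm)² = 21640 mm^2
v = Q_pump / A_rod

v ≈ 33.8 m/min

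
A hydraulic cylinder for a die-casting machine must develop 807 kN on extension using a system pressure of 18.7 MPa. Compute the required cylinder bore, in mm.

Extension force acts on the full piston face: F = P × (π/4)D².
D = √(4F / (πP)) = √(4 × 807 kN / (π × 18.7 MPa))

D ≈ 234 mm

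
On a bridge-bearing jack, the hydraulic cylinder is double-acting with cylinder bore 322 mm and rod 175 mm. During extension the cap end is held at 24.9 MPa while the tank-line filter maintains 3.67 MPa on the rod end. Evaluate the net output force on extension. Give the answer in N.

F ≈ 1.82e6 N

Cap-side area A_cap = π/4 × (322 mm)² = 81430 mm^2
Rod-side annular area A_ann = π/4 × (322² − 175²) = 57380 mm^2
Net thrust = P_cap·A_cap − P_rod·A_ann = 2.028e6 N − 2.106e5 N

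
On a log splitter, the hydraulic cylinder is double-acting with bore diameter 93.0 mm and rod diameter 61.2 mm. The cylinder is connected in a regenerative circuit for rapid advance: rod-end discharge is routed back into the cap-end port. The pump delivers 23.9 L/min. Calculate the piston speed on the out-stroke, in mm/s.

v ≈ 135 mm/s

In regeneration the rod-end outflow joins the pump flow into the cap end, so the net volume the pump must supply per unit advance equals the rod cross-section area.
Rod cross-section A_rod = π/4 × (61.2 mm)² = 2942 mm^2
v = Q_pump / A_rod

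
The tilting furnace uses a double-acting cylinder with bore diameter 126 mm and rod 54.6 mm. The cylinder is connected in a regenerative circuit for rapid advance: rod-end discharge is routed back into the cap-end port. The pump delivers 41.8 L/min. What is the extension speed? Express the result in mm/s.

In regeneration the rod-end outflow joins the pump flow into the cap end, so the net volume the pump must supply per unit advance equals the rod cross-section area.
Rod cross-section A_rod = π/4 × (54.6 mm)² = 2341 mm^2
v = Q_pump / A_rod

v ≈ 298 mm/s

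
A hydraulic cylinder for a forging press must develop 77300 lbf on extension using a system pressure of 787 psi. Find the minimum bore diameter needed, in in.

Extension force acts on the full piston face: F = P × (π/4)D².
D = √(4F / (πP)) = √(4 × 77300 lbf / (π × 787 psi))

D ≈ 11.2 in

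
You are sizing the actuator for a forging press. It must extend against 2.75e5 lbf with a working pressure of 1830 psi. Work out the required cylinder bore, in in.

D ≈ 13.8 in

Extension force acts on the full piston face: F = P × (π/4)D².
D = √(4F / (πP)) = √(4 × 2.75e5 lbf / (π × 1830 psi))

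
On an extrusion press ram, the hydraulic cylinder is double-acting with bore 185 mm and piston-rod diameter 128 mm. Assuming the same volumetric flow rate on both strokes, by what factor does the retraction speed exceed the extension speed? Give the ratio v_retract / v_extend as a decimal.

v_ret/v_ext ≈ 1.92

Cap-side area A_cap = π/4 × (185 mm)² = 26880 mm^2
Rod-side annular area A_ann = π/4 × (185² − 128²) = 14010 mm^2
For equal Q, v ∝ 1/A, so v_ret/v_ext = A_cap/A_ann.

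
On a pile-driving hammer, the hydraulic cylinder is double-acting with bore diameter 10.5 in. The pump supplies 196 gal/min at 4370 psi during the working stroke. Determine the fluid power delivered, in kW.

W ≈ 373 kW

Hydraulic power = P × Q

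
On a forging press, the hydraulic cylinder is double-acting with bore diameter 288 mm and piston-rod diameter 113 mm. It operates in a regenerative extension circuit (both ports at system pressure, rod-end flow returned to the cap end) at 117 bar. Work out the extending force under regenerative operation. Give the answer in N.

F ≈ 1.17e5 N

With equal pressure on both faces, forces on the annular region cancel; the net push is pressure × rod cross-section.
Rod cross-section A_rod = π/4 × (113 mm)² = 10030 mm^2
F = P × A_rod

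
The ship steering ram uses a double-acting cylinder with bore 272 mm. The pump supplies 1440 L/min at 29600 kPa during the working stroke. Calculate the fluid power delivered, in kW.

W ≈ 710 kW

Hydraulic power = P × Q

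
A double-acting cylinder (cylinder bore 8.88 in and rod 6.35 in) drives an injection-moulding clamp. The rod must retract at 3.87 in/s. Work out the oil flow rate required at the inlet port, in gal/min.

Q ≈ 30.4 gal/min

Rod-side annular area A_ann = π/4 × (8.88² − 6.35²) = 30.26 in^2
Q = A × v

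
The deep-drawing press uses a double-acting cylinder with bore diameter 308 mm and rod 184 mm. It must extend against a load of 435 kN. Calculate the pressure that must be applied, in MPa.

Cap-side area A_cap = π/4 × (308 mm)² = 74510 mm^2
P = F / A = 435 kN / A

P ≈ 5.84 MPa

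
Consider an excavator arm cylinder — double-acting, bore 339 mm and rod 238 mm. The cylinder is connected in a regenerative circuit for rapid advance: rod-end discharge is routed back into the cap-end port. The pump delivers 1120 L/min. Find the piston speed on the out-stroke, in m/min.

v ≈ 25.2 m/min

In regeneration the rod-end outflow joins the pump flow into the cap end, so the net volume the pump must supply per unit advance equals the rod cross-section area.
Rod cross-section A_rod = π/4 × (238 mm)² = 44490 mm^2
v = Q_pump / A_rod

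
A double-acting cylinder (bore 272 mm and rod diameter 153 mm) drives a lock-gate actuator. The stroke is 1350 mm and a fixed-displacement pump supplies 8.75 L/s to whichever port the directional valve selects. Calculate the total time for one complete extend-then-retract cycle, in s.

t ≈ 15.1 s

Cap-side area A_cap = π/4 × (272 mm)² = 58110 mm^2
Rod-side annular area A_ann = π/4 × (272² − 153²) = 39720 mm^2
t_ext = A_cap·L/Q = 8.965 s
t_ret = A_ann·L/Q = 6.128 s
t_cycle = t_ext + t_ret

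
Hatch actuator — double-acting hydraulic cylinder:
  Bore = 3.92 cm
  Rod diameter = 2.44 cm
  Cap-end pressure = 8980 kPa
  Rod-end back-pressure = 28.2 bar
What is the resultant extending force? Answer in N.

Cap-side area A_cap = π/4 × (3.92 cm)² = 12.07 cm^2
Rod-side annular area A_ann = π/4 × (3.92² − 2.44²) = 7.393 cm^2
Net thrust = P_cap·A_cap − P_rod·A_ann = 10840 N − 2085 N

F ≈ 8750 N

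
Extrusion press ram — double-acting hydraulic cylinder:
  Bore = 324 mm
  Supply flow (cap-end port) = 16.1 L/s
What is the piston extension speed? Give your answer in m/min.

Cap-side area A_cap = π/4 × (324 mm)² = 82450 mm^2
v = Q / A

v ≈ 11.7 m/min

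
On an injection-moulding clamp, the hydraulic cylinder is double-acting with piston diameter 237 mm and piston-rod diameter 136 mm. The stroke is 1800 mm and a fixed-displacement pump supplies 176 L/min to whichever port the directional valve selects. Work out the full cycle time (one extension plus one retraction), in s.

Cap-side area A_cap = π/4 × (237 mm)² = 44120 mm^2
Rod-side annular area A_ann = π/4 × (237² − 136²) = 29590 mm^2
t_ext = A_cap·L/Q = 27.07 s
t_ret = A_ann·L/Q = 18.16 s
t_cycle = t_ext + t_ret

t ≈ 45.2 s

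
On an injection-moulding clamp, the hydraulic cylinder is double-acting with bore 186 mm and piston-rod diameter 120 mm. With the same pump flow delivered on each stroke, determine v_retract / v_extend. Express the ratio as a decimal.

v_ret/v_ext ≈ 1.71

Cap-side area A_cap = π/4 × (186 mm)² = 27170 mm^2
Rod-side annular area A_ann = π/4 × (186² − 120²) = 15860 mm^2
For equal Q, v ∝ 1/A, so v_ret/v_ext = A_cap/A_ann.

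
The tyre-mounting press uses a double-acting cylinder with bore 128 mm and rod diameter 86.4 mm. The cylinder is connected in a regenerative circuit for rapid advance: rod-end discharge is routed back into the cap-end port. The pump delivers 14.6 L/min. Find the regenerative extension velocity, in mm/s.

v ≈ 41.5 mm/s

In regeneration the rod-end outflow joins the pump flow into the cap end, so the net volume the pump must supply per unit advance equals the rod cross-section area.
Rod cross-section A_rod = π/4 × (86.4 mm)² = 5863 mm^2
v = Q_pump / A_rod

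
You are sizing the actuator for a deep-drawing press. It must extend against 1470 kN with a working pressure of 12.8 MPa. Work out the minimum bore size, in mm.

D ≈ 382 mm

Extension force acts on the full piston face: F = P × (π/4)D².
D = √(4F / (πP)) = √(4 × 1470 kN / (π × 12.8 MPa))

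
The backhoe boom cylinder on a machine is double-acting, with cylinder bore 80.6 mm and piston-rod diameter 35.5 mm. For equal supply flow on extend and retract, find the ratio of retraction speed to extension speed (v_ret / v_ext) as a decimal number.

v_ret/v_ext ≈ 1.24

Cap-side area A_cap = π/4 × (80.6 mm)² = 5102 mm^2
Rod-side annular area A_ann = π/4 × (80.6² − 35.5²) = 4112 mm^2
For equal Q, v ∝ 1/A, so v_ret/v_ext = A_cap/A_ann.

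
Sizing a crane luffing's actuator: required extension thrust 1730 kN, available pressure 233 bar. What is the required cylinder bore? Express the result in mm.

D ≈ 307 mm

Extension force acts on the full piston face: F = P × (π/4)D².
D = √(4F / (πP)) = √(4 × 1730 kN / (π × 233 bar))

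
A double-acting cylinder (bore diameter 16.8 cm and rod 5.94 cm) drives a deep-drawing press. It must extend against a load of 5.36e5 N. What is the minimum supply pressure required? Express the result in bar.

P ≈ 242 bar

Cap-side area A_cap = π/4 × (16.8 cm)² = 221.7 cm^2
P = F / A = 5.36e5 N / A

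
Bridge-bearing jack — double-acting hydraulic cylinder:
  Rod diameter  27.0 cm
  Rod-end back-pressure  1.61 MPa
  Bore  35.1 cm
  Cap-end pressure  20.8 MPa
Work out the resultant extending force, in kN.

F ≈ 1950 kN

Cap-side area A_cap = π/4 × (35.1 cm)² = 967.6 cm^2
Rod-side annular area A_ann = π/4 × (35.1² − 27.0²) = 395.1 cm^2
Net thrust = P_cap·A_cap − P_rod·A_ann = 2013 kN − 63.61 kN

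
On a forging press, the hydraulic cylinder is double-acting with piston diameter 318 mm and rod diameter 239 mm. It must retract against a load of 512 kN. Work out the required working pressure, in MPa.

Rod-side annular area A_ann = π/4 × (318² − 239²) = 34560 mm^2
Retraction: pressure acts on the annular area.
P = F / A = 512 kN / A

P ≈ 14.8 MPa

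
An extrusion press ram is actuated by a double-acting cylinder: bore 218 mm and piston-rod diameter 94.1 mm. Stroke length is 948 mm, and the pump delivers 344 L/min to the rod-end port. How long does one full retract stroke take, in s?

t ≈ 5.02 s

Rod-side annular area A_ann = π/4 × (218² − 94.1²) = 30370 mm^2
Swept volume V = A × L; t = V / Q = A·L / Q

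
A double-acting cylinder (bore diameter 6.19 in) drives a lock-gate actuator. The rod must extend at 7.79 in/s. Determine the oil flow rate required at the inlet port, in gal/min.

Q ≈ 60.9 gal/min

Cap-side area A_cap = π/4 × (6.19 in)² = 30.09 in^2
Q = A × v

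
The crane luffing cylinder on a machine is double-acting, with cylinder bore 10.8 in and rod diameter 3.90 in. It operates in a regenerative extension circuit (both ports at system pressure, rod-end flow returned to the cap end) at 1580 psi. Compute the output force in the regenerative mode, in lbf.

With equal pressure on both faces, forces on the annular region cancel; the net push is pressure × rod cross-section.
Rod cross-section A_rod = π/4 × (3.90 in)² = 11.95 in^2
F = P × A_rod

F ≈ 18900 lbf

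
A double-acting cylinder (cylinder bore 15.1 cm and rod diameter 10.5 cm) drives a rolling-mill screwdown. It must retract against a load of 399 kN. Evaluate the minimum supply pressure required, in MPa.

P ≈ 43.1 MPa

Rod-side annular area A_ann = π/4 × (15.1² − 10.5²) = 92.49 cm^2
Retraction: pressure acts on the annular area.
P = F / A = 399 kN / A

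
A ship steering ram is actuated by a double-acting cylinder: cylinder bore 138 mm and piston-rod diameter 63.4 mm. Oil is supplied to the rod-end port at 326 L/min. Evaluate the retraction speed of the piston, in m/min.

Rod-side annular area A_ann = π/4 × (138² − 63.4²) = 11800 mm^2
Flow into the rod-end port fills the annular volume.
v = Q / A

v ≈ 27.6 m/min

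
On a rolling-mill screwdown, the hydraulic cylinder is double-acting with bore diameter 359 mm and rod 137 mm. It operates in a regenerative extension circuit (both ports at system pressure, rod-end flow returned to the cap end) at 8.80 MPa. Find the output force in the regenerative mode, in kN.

F ≈ 130 kN

With equal pressure on both faces, forces on the annular region cancel; the net push is pressure × rod cross-section.
Rod cross-section A_rod = π/4 × (137 mm)² = 14740 mm^2
F = P × A_rod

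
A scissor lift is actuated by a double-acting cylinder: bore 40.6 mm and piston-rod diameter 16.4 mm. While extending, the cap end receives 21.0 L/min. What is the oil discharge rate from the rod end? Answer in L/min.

Q_out ≈ 17.6 L/min

Cap-side area A_cap = π/4 × (40.6 mm)² = 1295 mm^2
Rod-side annular area A_ann = π/4 × (40.6² − 16.4²) = 1083 mm^2
Piston speed v = Q_in/A_cap; rod-end outflow Q_out = v × A_ann = Q_in × A_ann/A_cap.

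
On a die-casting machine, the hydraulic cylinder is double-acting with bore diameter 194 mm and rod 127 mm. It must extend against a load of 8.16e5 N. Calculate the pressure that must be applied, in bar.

P ≈ 276 bar

Cap-side area A_cap = π/4 × (194 mm)² = 29560 mm^2
P = F / A = 8.16e5 N / A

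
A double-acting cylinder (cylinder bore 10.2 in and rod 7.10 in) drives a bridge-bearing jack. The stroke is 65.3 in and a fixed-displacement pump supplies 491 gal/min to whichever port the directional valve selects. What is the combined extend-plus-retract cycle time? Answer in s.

Cap-side area A_cap = π/4 × (10.2 in)² = 81.71 in^2
Rod-side annular area A_ann = π/4 × (10.2² − 7.10²) = 42.12 in^2
t_ext = A_cap·L/Q = 2.823 s
t_ret = A_ann·L/Q = 1.455 s
t_cycle = t_ext + t_ret

t ≈ 4.28 s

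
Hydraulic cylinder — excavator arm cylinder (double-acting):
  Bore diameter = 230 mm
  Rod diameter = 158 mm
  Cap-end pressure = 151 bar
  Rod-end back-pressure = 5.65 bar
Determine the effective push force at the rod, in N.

F ≈ 6.15e5 N

Cap-side area A_cap = π/4 × (230 mm)² = 41550 mm^2
Rod-side annular area A_ann = π/4 × (230² − 158²) = 21940 mm^2
Net thrust = P_cap·A_cap − P_rod·A_ann = 6.274e5 N − 12400 N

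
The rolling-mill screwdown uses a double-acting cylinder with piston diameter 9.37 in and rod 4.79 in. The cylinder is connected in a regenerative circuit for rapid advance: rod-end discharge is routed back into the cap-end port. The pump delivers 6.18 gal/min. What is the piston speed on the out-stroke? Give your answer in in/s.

v ≈ 1.32 in/s

In regeneration the rod-end outflow joins the pump flow into the cap end, so the net volume the pump must supply per unit advance equals the rod cross-section area.
Rod cross-section A_rod = π/4 × (4.79 in)² = 18.02 in^2
v = Q_pump / A_rod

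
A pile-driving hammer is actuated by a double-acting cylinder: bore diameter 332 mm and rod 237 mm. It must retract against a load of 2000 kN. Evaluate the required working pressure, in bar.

Rod-side annular area A_ann = π/4 × (332² − 237²) = 42450 mm^2
Retraction: pressure acts on the annular area.
P = F / A = 2000 kN / A

P ≈ 471 bar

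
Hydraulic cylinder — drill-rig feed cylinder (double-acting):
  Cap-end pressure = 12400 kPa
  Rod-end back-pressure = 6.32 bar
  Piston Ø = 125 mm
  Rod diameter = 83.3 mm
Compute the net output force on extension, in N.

Cap-side area A_cap = π/4 × (125 mm)² = 12270 mm^2
Rod-side annular area A_ann = π/4 × (125² − 83.3²) = 6822 mm^2
Net thrust = P_cap·A_cap − P_rod·A_ann = 1.522e5 N − 4312 N

F ≈ 1.48e5 N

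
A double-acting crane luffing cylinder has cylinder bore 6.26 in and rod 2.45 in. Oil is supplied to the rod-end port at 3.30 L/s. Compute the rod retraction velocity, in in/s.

v ≈ 7.73 in/s

Rod-side annular area A_ann = π/4 × (6.26² − 2.45²) = 26.06 in^2
Flow into the rod-end port fills the annular volume.
v = Q / A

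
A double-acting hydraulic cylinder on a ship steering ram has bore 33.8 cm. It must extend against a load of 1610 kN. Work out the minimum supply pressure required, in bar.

P ≈ 179 bar

Cap-side area A_cap = π/4 × (33.8 cm)² = 897.3 cm^2
P = F / A = 1610 kN / A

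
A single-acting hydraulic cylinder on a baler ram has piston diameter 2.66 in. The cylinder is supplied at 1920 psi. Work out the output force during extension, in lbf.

Cap-side area A_cap = π/4 × (2.66 in)² = 5.557 in^2
F = P × A_cap = 1920 psi × A_cap

F ≈ 10700 lbf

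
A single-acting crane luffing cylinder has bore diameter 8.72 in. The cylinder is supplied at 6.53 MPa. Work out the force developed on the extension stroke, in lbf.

F ≈ 56600 lbf

Cap-side area A_cap = π/4 × (8.72 in)² = 59.72 in^2
F = P × A_cap = 6.53 MPa × A_cap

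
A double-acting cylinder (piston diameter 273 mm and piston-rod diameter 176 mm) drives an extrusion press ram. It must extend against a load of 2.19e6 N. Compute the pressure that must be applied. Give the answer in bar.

P ≈ 374 bar

Cap-side area A_cap = π/4 × (273 mm)² = 58530 mm^2
P = F / A = 2.19e6 N / A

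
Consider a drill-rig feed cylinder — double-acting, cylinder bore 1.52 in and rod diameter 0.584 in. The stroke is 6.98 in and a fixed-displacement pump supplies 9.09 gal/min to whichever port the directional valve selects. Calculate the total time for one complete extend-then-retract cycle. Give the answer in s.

Cap-side area A_cap = π/4 × (1.52 in)² = 1.815 in^2
Rod-side annular area A_ann = π/4 × (1.52² − 0.584²) = 1.547 in^2
t_ext = A_cap·L/Q = 0.3619 s
t_ret = A_ann·L/Q = 0.3085 s
t_cycle = t_ext + t_ret

t ≈ 0.670 s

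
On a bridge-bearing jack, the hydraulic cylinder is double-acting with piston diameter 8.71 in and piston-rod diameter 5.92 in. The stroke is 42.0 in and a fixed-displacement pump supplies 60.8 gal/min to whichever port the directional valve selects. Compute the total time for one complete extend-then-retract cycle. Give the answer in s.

t ≈ 16.4 s

Cap-side area A_cap = π/4 × (8.71 in)² = 59.58 in^2
Rod-side annular area A_ann = π/4 × (8.71² − 5.92²) = 32.06 in^2
t_ext = A_cap·L/Q = 10.69 s
t_ret = A_ann·L/Q = 5.752 s
t_cycle = t_ext + t_ret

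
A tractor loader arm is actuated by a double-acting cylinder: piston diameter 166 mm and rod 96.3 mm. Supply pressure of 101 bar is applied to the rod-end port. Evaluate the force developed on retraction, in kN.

Rod-side annular area A_ann = π/4 × (166² − 96.3²) = 14360 mm^2
On retraction the pressure acts on the annular area (bore minus rod).
F = P × A_ann

F ≈ 145 kN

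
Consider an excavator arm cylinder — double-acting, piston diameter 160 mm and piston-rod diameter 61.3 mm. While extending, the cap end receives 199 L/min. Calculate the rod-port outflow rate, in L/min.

Cap-side area A_cap = π/4 × (160 mm)² = 20110 mm^2
Rod-side annular area A_ann = π/4 × (160² − 61.3²) = 17150 mm^2
Piston speed v = Q_in/A_cap; rod-end outflow Q_out = v × A_ann = Q_in × A_ann/A_cap.

Q_out ≈ 170 L/min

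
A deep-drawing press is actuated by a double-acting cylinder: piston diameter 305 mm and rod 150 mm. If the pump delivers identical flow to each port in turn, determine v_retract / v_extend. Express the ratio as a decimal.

Cap-side area A_cap = π/4 × (305 mm)² = 73060 mm^2
Rod-side annular area A_ann = π/4 × (305² − 150²) = 55390 mm^2
For equal Q, v ∝ 1/A, so v_ret/v_ext = A_cap/A_ann.

v_ret/v_ext ≈ 1.32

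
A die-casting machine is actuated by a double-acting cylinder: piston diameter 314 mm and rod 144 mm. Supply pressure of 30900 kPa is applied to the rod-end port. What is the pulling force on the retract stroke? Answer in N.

F ≈ 1.89e6 N

Rod-side annular area A_ann = π/4 × (314² − 144²) = 61150 mm^2
On retraction the pressure acts on the annular area (bore minus rod).
F = P × A_ann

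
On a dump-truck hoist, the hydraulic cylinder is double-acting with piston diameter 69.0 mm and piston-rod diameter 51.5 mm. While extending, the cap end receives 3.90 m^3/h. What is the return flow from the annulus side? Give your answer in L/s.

Q_out ≈ 0.480 L/s

Cap-side area A_cap = π/4 × (69.0 mm)² = 3739 mm^2
Rod-side annular area A_ann = π/4 × (69.0² − 51.5²) = 1656 mm^2
Piston speed v = Q_in/A_cap; rod-end outflow Q_out = v × A_ann = Q_in × A_ann/A_cap.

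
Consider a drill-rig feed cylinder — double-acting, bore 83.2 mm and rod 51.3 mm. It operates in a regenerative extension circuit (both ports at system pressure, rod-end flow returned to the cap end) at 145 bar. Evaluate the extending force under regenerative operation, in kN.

With equal pressure on both faces, forces on the annular region cancel; the net push is pressure × rod cross-section.
Rod cross-section A_rod = π/4 × (51.3 mm)² = 2067 mm^2
F = P × A_rod

F ≈ 30.0 kN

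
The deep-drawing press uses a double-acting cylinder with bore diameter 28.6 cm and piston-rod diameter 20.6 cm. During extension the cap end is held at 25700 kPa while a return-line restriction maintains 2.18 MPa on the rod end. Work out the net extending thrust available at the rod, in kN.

Cap-side area A_cap = π/4 × (28.6 cm)² = 642.4 cm^2
Rod-side annular area A_ann = π/4 × (28.6² − 20.6²) = 309.1 cm^2
Net thrust = P_cap·A_cap − P_rod·A_ann = 1651 kN − 67.39 kN

F ≈ 1580 kN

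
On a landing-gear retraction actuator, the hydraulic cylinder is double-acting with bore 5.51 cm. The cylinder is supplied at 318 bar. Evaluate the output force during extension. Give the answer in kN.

F ≈ 75.8 kN

Cap-side area A_cap = π/4 × (5.51 cm)² = 23.84 cm^2
F = P × A_cap = 318 bar × A_cap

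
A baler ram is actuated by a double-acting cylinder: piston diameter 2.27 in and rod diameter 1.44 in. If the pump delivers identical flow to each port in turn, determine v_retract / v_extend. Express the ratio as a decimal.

v_ret/v_ext ≈ 1.67

Cap-side area A_cap = π/4 × (2.27 in)² = 4.047 in^2
Rod-side annular area A_ann = π/4 × (2.27² − 1.44²) = 2.418 in^2
For equal Q, v ∝ 1/A, so v_ret/v_ext = A_cap/A_ann.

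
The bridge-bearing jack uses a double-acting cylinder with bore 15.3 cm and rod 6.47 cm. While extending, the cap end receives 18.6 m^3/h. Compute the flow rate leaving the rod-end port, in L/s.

Q_out ≈ 4.24 L/s

Cap-side area A_cap = π/4 × (15.3 cm)² = 183.9 cm^2
Rod-side annular area A_ann = π/4 × (15.3² − 6.47²) = 151.0 cm^2
Piston speed v = Q_in/A_cap; rod-end outflow Q_out = v × A_ann = Q_in × A_ann/A_cap.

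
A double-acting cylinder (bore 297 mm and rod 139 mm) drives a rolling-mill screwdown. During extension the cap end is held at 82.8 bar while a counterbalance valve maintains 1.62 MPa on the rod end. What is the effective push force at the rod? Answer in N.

Cap-side area A_cap = π/4 × (297 mm)² = 69280 mm^2
Rod-side annular area A_ann = π/4 × (297² − 139²) = 54100 mm^2
Net thrust = P_cap·A_cap − P_rod·A_ann = 5.736e5 N − 87650 N

F ≈ 4.86e5 N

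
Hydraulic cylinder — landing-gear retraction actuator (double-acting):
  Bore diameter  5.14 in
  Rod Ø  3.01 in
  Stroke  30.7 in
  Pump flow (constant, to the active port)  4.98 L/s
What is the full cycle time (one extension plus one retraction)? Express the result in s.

Cap-side area A_cap = π/4 × (5.14 in)² = 20.75 in^2
Rod-side annular area A_ann = π/4 × (5.14² − 3.01²) = 13.63 in^2
t_ext = A_cap·L/Q = 2.096 s
t_ret = A_ann·L/Q = 1.377 s
t_cycle = t_ext + t_ret

t ≈ 3.47 s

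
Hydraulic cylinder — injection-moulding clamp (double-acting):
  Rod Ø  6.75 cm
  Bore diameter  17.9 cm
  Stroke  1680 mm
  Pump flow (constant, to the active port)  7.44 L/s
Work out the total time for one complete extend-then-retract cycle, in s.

t ≈ 10.6 s

Cap-side area A_cap = π/4 × (17.9 cm)² = 251.6 cm^2
Rod-side annular area A_ann = π/4 × (17.9² − 6.75²) = 215.9 cm^2
t_ext = A_cap·L/Q = 5.682 s
t_ret = A_ann·L/Q = 4.874 s
t_cycle = t_ext + t_ret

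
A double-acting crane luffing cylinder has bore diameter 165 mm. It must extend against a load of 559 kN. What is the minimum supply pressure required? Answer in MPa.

P ≈ 26.1 MPa

Cap-side area A_cap = π/4 × (165 mm)² = 21380 mm^2
P = F / A = 559 kN / A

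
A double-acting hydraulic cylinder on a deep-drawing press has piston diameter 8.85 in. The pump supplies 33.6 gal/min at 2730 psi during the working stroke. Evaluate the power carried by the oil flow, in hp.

W ≈ 53.5 hp

Hydraulic power = P × Q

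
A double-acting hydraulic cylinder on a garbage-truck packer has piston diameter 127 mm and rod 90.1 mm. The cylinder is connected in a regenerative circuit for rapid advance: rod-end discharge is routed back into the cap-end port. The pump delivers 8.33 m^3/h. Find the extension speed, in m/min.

v ≈ 21.8 m/min

In regeneration the rod-end outflow joins the pump flow into the cap end, so the net volume the pump must supply per unit advance equals the rod cross-section area.
Rod cross-section A_rod = π/4 × (90.1 mm)² = 6376 mm^2
v = Q_pump / A_rod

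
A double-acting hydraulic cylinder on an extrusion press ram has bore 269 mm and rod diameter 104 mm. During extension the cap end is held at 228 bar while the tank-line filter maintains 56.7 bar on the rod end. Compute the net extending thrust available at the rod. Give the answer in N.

F ≈ 1.02e6 N

Cap-side area A_cap = π/4 × (269 mm)² = 56830 mm^2
Rod-side annular area A_ann = π/4 × (269² − 104²) = 48340 mm^2
Net thrust = P_cap·A_cap − P_rod·A_ann = 1.296e6 N − 2.741e5 N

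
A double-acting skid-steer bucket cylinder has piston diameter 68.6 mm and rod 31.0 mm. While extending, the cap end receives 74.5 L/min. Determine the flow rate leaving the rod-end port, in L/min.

Cap-side area A_cap = π/4 × (68.6 mm)² = 3696 mm^2
Rod-side annular area A_ann = π/4 × (68.6² − 31.0²) = 2941 mm^2
Piston speed v = Q_in/A_cap; rod-end outflow Q_out = v × A_ann = Q_in × A_ann/A_cap.

Q_out ≈ 59.3 L/min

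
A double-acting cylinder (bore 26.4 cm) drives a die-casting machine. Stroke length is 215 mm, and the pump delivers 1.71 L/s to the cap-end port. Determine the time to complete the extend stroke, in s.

t ≈ 6.88 s

Cap-side area A_cap = π/4 × (26.4 cm)² = 547.4 cm^2
Swept volume V = A × L; t = V / Q = A·L / Q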